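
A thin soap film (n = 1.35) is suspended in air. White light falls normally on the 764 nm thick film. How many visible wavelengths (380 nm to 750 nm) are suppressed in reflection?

At the upper boundary (n = 1.0 to n = 1.35) the reflected ray undergoes a half-wave phase shift.
Bottom surface (1.35 → 1.0): reflection off a lower-index medium gives no phase shift.
Net: one phase inversion between the two reflected rays.
For minimum reflection here: 2 n t = m λ.
λ = 2 n t / m = 2063 / m nm.
m=2: 1031 nm (IR); m=3: 688 nm (visible); m=4: 516 nm (visible); m=5: 413 nm (visible); m=6: 344 nm (UV).

3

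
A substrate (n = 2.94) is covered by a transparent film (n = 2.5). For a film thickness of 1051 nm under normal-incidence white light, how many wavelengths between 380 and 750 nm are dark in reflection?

At the upper boundary (n = 1.0 to n = 2.5) the reflected ray undergoes a half-wave phase shift.
At the lower boundary (n = 2.5 to n = 2.94) the reflected ray undergoes a half-wave phase shift.
The two reflections carry the same phase change, so no net offset.
So the condition for destructive reflection is 2 n t = (m + ½) λ.
λ = 2 n t / (m + ½) = 5255 / (m + ½) nm.
m=6: 808 nm (IR); m=7: 701 nm (visible); m=8: 618 nm (visible); m=9: 553 nm (visible); m=10: 500 nm (visible); m=11: 457 nm (visible); m=12: 420 nm (visible); m=13: 389 nm (visible); m=14: 362 nm (UV).

7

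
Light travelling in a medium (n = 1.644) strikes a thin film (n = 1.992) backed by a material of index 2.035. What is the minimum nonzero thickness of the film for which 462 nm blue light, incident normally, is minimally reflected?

58.0 nm

Top surface (1.644 → 1.992): reflection off a higher-index medium gives a half-wave phase shift.
Ray reflecting at the bottom interface goes from n = 1.992 toward n = 2.035: a half-wave phase shift.
Zero or two π shifts → no net half-wave offset.
With no net inversion, destructive interference in reflection requires 2 n t = (m + ½) λ.
Minimum at m = 0: t = λ / (4 n) = 462 / (4 × 1.992) = 58.0 nm.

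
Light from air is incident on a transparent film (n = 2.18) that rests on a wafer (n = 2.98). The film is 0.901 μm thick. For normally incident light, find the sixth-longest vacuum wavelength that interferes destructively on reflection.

Top surface (1.0 → 2.18): reflection off a higher-index medium gives a half-wave phase shift.
Ray reflecting at the bottom interface goes from n = 2.18 toward n = 2.98: a half-wave phase shift.
Zero or two π shifts → no net half-wave offset.
So the condition for destructive reflection is 2 n t = (m + ½) λ.
λ = 2 n t / (m + ½). The sixth-longest wavelength is m = 5: λ = 2 × 2.18 × 901 / 5.50 = 714 nm.

714 nm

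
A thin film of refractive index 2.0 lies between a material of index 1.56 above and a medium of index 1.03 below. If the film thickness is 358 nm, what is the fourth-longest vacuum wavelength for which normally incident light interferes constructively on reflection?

409 nm

Top surface (1.56 → 2.0): reflection off a higher-index medium gives a half-wave phase shift.
Ray reflecting at the bottom interface goes from n = 2.0 toward n = 1.03: no phase shift.
The two reflections differ by half a wavelength.
For strong reflection here: 2 n t = (m + ½) λ.
λ = 2 n t / (m + ½). The fourth-longest wavelength is m = 3: λ = 2 × 2.0 × 358 / 3.50 = 409 nm.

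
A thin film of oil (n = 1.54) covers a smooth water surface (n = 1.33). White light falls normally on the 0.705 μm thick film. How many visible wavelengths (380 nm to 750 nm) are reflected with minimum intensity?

3

At the upper boundary (n = 1.0 to n = 1.54) the reflected ray undergoes a half-wave phase shift.
Bottom surface (1.54 → 1.33): reflection off a lower-index medium gives no phase shift.
Net: one phase inversion between the two reflected rays.
So the condition for destructive reflection is 2 n t = m λ.
λ = 2 n t / m = 2171 / m nm.
m=2: 1086 nm (IR); m=3: 724 nm (visible); m=4: 543 nm (visible); m=5: 434 nm (visible); m=6: 362 nm (UV).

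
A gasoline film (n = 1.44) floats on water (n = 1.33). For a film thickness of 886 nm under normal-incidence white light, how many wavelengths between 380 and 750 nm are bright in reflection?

4

Top surface (1.0 → 1.44): reflection off a higher-index medium gives a half-wave phase shift.
Ray reflecting at the bottom interface goes from n = 1.44 toward n = 1.33: no phase shift.
Exactly one π shift → a net half-wave offset.
So the condition for constructive reflection is 2 n t = (m + ½) λ.
λ = 2 n t / (m + ½) = 2552 / (m + ½) nm.
m=2: 1021 nm (IR); m=3: 729 nm (visible); m=4: 567 nm (visible); m=5: 464 nm (visible); m=6: 393 nm (visible); m=7: 340 nm (UV).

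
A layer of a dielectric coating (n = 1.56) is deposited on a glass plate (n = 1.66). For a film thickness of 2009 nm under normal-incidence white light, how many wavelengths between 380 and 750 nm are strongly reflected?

Top surface (1.0 → 1.56): reflection off a higher-index medium gives a half-wave phase shift.
Ray reflecting at the bottom interface goes from n = 1.56 toward n = 1.66: a half-wave phase shift.
Net: no relative phase inversion (both shifts match).
With no net inversion, constructive interference in reflection requires 2 n t = m λ.
λ = 2 n t / m = 6268 / m nm.
m=8: 784 nm (IR); m=9: 696 nm (visible); m=10: 627 nm (visible); m=11: 570 nm (visible); m=12: 522 nm (visible); m=13: 482 nm (visible); m=14: 448 nm (visible); m=15: 418 nm (visible); m=16: 392 nm (visible); m=17: 369 nm (UV).

8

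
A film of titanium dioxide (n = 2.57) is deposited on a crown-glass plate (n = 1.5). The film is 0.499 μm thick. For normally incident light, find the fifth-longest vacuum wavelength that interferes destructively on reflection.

513 nm

Ray reflecting at the top interface goes from n = 1.0 toward n = 2.57: a half-wave phase shift.
At the lower boundary (n = 2.57 to n = 1.5) the reflected ray undergoes no phase shift.
The two reflections differ by half a wavelength.
With one net inversion, destructive interference in reflection requires 2 n t = m λ.
λ = 2 n t / m. The fifth-longest wavelength is m = 5: λ = 2 × 2.57 × 499 / 5.00 = 513 nm.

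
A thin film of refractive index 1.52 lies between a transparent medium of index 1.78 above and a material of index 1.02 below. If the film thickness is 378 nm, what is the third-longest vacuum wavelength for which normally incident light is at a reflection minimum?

At the upper boundary (n = 1.78 to n = 1.52) the reflected ray undergoes no phase shift.
At the lower boundary (n = 1.52 to n = 1.02) the reflected ray undergoes no phase shift.
Net: no relative phase inversion (both shifts match).
With no net inversion, destructive interference in reflection requires 2 n t = (m + ½) λ.
λ = 2 n t / (m + ½). The third-longest wavelength is m = 2: λ = 2 × 1.52 × 378 / 2.50 = 460 nm.

460 nm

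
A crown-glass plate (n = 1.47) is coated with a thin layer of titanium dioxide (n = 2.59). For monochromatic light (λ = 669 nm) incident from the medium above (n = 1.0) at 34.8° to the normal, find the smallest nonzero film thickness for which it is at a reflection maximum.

Top surface (1.0 → 2.59): reflection off a higher-index medium gives a half-wave phase shift.
At the lower boundary (n = 2.59 to n = 1.47) the reflected ray undergoes no phase shift.
Net: one phase inversion between the two reflected rays.
For maximum reflection here: 2 n t cos θ_r = (m + ½) λ.
Snell's law: 1.0 sin 34.8° = 2.59 sin θ_r → sin θ_r = 0.220, cos θ_r = 0.975.
Minimum at m = 0: t = λ / (4 n cos θ_r) = 669 / (4 × 2.59 × 0.975) = 66.2 nm.

66.2 nm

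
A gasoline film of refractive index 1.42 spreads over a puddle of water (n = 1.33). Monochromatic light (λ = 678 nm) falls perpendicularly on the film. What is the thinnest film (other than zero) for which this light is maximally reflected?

At the upper boundary (n = 1.0 to n = 1.42) the reflected ray undergoes a half-wave phase shift.
Ray reflecting at the bottom interface goes from n = 1.42 toward n = 1.33: no phase shift.
The two reflections differ by half a wavelength.
With one net inversion, constructive interference in reflection requires 2 n t = (m + ½) λ.
Minimum at m = 0: t = λ / (4 n) = 678 / (4 × 1.42) = 119 nm.

119 nm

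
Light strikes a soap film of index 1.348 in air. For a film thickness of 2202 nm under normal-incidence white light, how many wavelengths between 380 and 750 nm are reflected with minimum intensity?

8

At the upper boundary (n = 1.0 to n = 1.348) the reflected ray undergoes a half-wave phase shift.
Bottom surface (1.348 → 1.0): reflection off a lower-index medium gives no phase shift.
Exactly one π shift → a net half-wave offset.
For minimum reflection here: 2 n t = m λ.
λ = 2 n t / m = 5937 / m nm.
m=7: 848 nm (IR); m=8: 742 nm (visible); m=9: 660 nm (visible); m=10: 594 nm (visible); m=11: 540 nm (visible); m=12: 495 nm (visible); m=13: 457 nm (visible); m=14: 424 nm (visible); m=15: 396 nm (visible); m=16: 371 nm (UV).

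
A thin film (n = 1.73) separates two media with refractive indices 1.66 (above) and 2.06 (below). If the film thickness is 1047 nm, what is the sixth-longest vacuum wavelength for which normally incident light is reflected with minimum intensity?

659 nm

At the upper boundary (n = 1.66 to n = 1.73) the reflected ray undergoes a half-wave phase shift.
At the lower boundary (n = 1.73 to n = 2.06) the reflected ray undergoes a half-wave phase shift.
Zero or two π shifts → no net half-wave offset.
So the condition for destructive reflection is 2 n t = (m + ½) λ.
λ = 2 n t / (m + ½). The sixth-longest wavelength is m = 5: λ = 2 × 1.73 × 1047 / 5.50 = 659 nm.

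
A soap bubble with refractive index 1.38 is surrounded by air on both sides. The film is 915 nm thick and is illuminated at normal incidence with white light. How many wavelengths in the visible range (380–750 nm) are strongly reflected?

4

Top surface (1.0 → 1.38): reflection off a higher-index medium gives a half-wave phase shift.
Ray reflecting at the bottom interface goes from n = 1.38 toward n = 1.0: no phase shift.
The two reflections differ by half a wavelength.
For maximum reflection here: 2 n t = (m + ½) λ.
λ = 2 n t / (m + ½) = 2525 / (m + ½) nm.
m=2: 1010 nm (IR); m=3: 722 nm (visible); m=4: 561 nm (visible); m=5: 459 nm (visible); m=6: 389 nm (visible); m=7: 337 nm (UV).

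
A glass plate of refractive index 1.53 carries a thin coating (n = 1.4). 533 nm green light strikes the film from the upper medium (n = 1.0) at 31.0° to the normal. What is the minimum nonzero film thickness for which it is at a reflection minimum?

Ray reflecting at the top interface goes from n = 1.0 toward n = 1.4: a half-wave phase shift.
Bottom surface (1.4 → 1.53): reflection off a higher-index medium gives a half-wave phase shift.
Net: no relative phase inversion (both shifts match).
For dark reflection here: 2 n t cos θ_r = (m + ½) λ.
Snell's law: 1.0 sin 31.0° = 1.4 sin θ_r → sin θ_r = 0.368, cos θ_r = 0.930.
Minimum at m = 0: t = λ / (4 n cos θ_r) = 533 / (4 × 1.4 × 0.930) = 102 nm.

102 nm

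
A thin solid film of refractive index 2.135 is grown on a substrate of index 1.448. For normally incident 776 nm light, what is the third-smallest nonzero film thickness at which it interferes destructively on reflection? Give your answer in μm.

Top surface (1.0 → 2.135): reflection off a higher-index medium gives a half-wave phase shift.
Bottom surface (2.135 → 1.448): reflection off a lower-index medium gives no phase shift.
The two reflections differ by half a wavelength.
With one net inversion, destructive interference in reflection requires 2 n t = m λ.
The third-smallest nonzero thickness corresponds to m = 3: t = m λ / (2 n) = 3.00 × 776 / (2 × 2.135) = 545 nm.

0.545 μm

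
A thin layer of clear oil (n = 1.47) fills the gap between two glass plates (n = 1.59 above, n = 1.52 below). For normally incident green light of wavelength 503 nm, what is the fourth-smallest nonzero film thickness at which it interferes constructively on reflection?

Ray reflecting at the top interface goes from n = 1.59 toward n = 1.47: no phase shift.
At the lower boundary (n = 1.47 to n = 1.52) the reflected ray undergoes a half-wave phase shift.
Exactly one π shift → a net half-wave offset.
So the condition for constructive reflection is 2 n t = (m + ½) λ.
The fourth-smallest nonzero thickness corresponds to m = 3: t = (m + ½) λ / (2 n) = 3.50 × 503 / (2 × 1.47) = 599 nm.

599 nm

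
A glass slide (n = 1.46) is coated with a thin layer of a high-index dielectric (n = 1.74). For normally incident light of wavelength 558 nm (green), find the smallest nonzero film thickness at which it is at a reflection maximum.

80.2 nm

Ray reflecting at the top interface goes from n = 1.0 toward n = 1.74: a half-wave phase shift.
Bottom surface (1.74 → 1.46): reflection off a lower-index medium gives no phase shift.
Exactly one π shift → a net half-wave offset.
For bright reflection here: 2 n t = (m + ½) λ.
Minimum at m = 0: t = λ / (4 n) = 558 / (4 × 1.74) = 80.2 nm.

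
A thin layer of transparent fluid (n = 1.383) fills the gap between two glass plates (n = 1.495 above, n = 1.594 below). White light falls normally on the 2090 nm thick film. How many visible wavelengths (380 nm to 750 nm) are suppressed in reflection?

Top surface (1.495 → 1.383): reflection off a lower-index medium gives no phase shift.
Ray reflecting at the bottom interface goes from n = 1.383 toward n = 1.594: a half-wave phase shift.
Net: one phase inversion between the two reflected rays.
For weak reflection here: 2 n t = m λ.
λ = 2 n t / m = 5781 / m nm.
m=7: 826 nm (IR); m=8: 723 nm (visible); m=9: 642 nm (visible); m=10: 578 nm (visible); m=11: 526 nm (visible); m=12: 482 nm (visible); m=13: 445 nm (visible); m=14: 413 nm (visible); m=15: 385 nm (visible); m=16: 361 nm (UV).

8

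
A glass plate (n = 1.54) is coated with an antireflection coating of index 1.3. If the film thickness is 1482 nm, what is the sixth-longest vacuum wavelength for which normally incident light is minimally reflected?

At the upper boundary (n = 1.0 to n = 1.3) the reflected ray undergoes a half-wave phase shift.
Bottom surface (1.3 → 1.54): reflection off a higher-index medium gives a half-wave phase shift.
Net: no relative phase inversion (both shifts match).
So the condition for destructive reflection is 2 n t = (m + ½) λ.
λ = 2 n t / (m + ½). The sixth-longest wavelength is m = 5: λ = 2 × 1.3 × 1482 / 5.50 = 701 nm.

701 nm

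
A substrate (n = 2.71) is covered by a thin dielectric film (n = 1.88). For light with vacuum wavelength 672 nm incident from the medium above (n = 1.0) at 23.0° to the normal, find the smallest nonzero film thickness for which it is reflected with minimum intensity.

At the upper boundary (n = 1.0 to n = 1.88) the reflected ray undergoes a half-wave phase shift.
Bottom surface (1.88 → 2.71): reflection off a higher-index medium gives a half-wave phase shift.
The two reflections carry the same phase change, so no net offset.
So the condition for destructive reflection is 2 n t cos θ_r = (m + ½) λ.
Snell's law: 1.0 sin 23.0° = 1.88 sin θ_r → sin θ_r = 0.208, cos θ_r = 0.978.
Minimum at m = 0: t = λ / (4 n cos θ_r) = 672 / (4 × 1.88 × 0.978) = 91.4 nm.

91.4 nm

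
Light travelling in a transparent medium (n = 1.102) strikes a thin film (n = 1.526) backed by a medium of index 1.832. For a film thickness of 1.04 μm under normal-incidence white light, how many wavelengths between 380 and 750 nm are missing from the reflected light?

4

At the upper boundary (n = 1.102 to n = 1.526) the reflected ray undergoes a half-wave phase shift.
Bottom surface (1.526 → 1.832): reflection off a higher-index medium gives a half-wave phase shift.
Zero or two π shifts → no net half-wave offset.
For minimum reflection here: 2 n t = (m + ½) λ.
λ = 2 n t / (m + ½) = 3174 / (m + ½) nm.
m=3: 907 nm (IR); m=4: 705 nm (visible); m=5: 577 nm (visible); m=6: 488 nm (visible); m=7: 423 nm (visible); m=8: 373 nm (UV).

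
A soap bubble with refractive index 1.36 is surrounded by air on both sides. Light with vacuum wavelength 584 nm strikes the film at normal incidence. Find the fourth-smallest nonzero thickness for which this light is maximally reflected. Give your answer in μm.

Ray reflecting at the top interface goes from n = 1.0 toward n = 1.36: a half-wave phase shift.
At the lower boundary (n = 1.36 to n = 1.0) the reflected ray undergoes no phase shift.
The two reflections differ by half a wavelength.
For maximum reflection here: 2 n t = (m + ½) λ.
The fourth-smallest nonzero thickness corresponds to m = 3: t = (m + ½) λ / (2 n) = 3.50 × 584 / (2 × 1.36) = 751 nm.

0.751 μm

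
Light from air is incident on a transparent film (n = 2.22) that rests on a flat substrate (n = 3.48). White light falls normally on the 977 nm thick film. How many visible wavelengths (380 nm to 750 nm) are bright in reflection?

6

At the upper boundary (n = 1.0 to n = 2.22) the reflected ray undergoes a half-wave phase shift.
Bottom surface (2.22 → 3.48): reflection off a higher-index medium gives a half-wave phase shift.
Zero or two π shifts → no net half-wave offset.
With no net inversion, constructive interference in reflection requires 2 n t = m λ.
λ = 2 n t / m = 4338 / m nm.
m=5: 868 nm (IR); m=6: 723 nm (visible); m=7: 620 nm (visible); m=8: 542 nm (visible); m=9: 482 nm (visible); m=10: 434 nm (visible); m=11: 394 nm (visible); m=12: 361 nm (UV).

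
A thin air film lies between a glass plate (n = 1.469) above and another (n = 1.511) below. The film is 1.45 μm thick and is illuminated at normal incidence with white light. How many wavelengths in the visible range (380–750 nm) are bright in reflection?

Ray reflecting at the top interface goes from n = 1.469 toward n = 1.0: no phase shift.
At the lower boundary (n = 1.0 to n = 1.511) the reflected ray undergoes a half-wave phase shift.
The two reflections differ by half a wavelength.
For strong reflection here: 2 n t = (m + ½) λ.
λ = 2 n t / (m + ½) = 2900 / (m + ½) nm.
m=3: 829 nm (IR); m=4: 644 nm (visible); m=5: 527 nm (visible); m=6: 446 nm (visible); m=7: 387 nm (visible); m=8: 341 nm (UV).

4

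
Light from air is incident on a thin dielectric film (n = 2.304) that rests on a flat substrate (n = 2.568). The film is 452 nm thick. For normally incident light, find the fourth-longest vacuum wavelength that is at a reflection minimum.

At the upper boundary (n = 1.0 to n = 2.304) the reflected ray undergoes a half-wave phase shift.
Bottom surface (2.304 → 2.568): reflection off a higher-index medium gives a half-wave phase shift.
Zero or two π shifts → no net half-wave offset.
So the condition for destructive reflection is 2 n t = (m + ½) λ.
λ = 2 n t / (m + ½). The fourth-longest wavelength is m = 3: λ = 2 × 2.304 × 452 / 3.50 = 595 nm.

595 nm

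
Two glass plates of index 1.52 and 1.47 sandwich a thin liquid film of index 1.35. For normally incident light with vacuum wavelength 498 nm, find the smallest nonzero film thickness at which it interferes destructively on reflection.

184 nm

At the upper boundary (n = 1.52 to n = 1.35) the reflected ray undergoes no phase shift.
Bottom surface (1.35 → 1.47): reflection off a higher-index medium gives a half-wave phase shift.
The two reflections differ by half a wavelength.
For minimum reflection here: 2 n t = m λ.
Minimum nonzero at m = 1: t = λ / (2 n) = 498 / (2 × 1.35) = 184 nm.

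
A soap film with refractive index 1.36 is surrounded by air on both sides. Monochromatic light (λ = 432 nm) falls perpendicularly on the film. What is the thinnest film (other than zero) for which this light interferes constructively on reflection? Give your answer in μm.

0.0794 μm

Top surface (1.0 → 1.36): reflection off a higher-index medium gives a half-wave phase shift.
At the lower boundary (n = 1.36 to n = 1.0) the reflected ray undergoes no phase shift.
Exactly one π shift → a net half-wave offset.
So the condition for constructive reflection is 2 n t = (m + ½) λ.
Minimum at m = 0: t = λ / (4 n) = 432 / (4 × 1.36) = 79.4 nm.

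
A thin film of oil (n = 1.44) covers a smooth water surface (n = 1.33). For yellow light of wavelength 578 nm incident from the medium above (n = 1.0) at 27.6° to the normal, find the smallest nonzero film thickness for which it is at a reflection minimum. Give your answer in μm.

At the upper boundary (n = 1.0 to n = 1.44) the reflected ray undergoes a half-wave phase shift.
Ray reflecting at the bottom interface goes from n = 1.44 toward n = 1.33: no phase shift.
Net: one phase inversion between the two reflected rays.
With one net inversion, destructive interference in reflection requires 2 n t cos θ_r = m λ.
Snell's law: 1.0 sin 27.6° = 1.44 sin θ_r → sin θ_r = 0.322, cos θ_r = 0.947.
Minimum nonzero at m = 1: t = λ / (2 n cos θ_r) = 578 / (2 × 1.44 × 0.947) = 212 nm.

0.212 μm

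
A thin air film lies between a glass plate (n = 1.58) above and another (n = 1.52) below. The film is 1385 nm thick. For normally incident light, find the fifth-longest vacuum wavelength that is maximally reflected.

Ray reflecting at the top interface goes from n = 1.58 toward n = 1.0: no phase shift.
Bottom surface (1.0 → 1.52): reflection off a higher-index medium gives a half-wave phase shift.
Net: one phase inversion between the two reflected rays.
So the condition for constructive reflection is 2 n t = (m + ½) λ.
λ = 2 n t / (m + ½). The fifth-longest wavelength is m = 4: λ = 2 × 1.0 × 1385 / 4.50 = 616 nm.

616 nm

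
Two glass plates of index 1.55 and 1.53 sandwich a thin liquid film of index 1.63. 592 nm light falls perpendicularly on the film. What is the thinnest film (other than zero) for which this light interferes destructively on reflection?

182 nm

Top surface (1.55 → 1.63): reflection off a higher-index medium gives a half-wave phase shift.
Bottom surface (1.63 → 1.53): reflection off a lower-index medium gives no phase shift.
The two reflections differ by half a wavelength.
For weak reflection here: 2 n t = m λ.
Minimum nonzero at m = 1: t = λ / (2 n) = 592 / (2 × 1.63) = 182 nm.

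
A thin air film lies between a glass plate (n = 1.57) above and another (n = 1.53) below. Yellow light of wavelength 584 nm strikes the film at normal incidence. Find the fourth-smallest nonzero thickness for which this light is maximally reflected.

1022 nm

Top surface (1.57 → 1.0): reflection off a lower-index medium gives no phase shift.
Ray reflecting at the bottom interface goes from n = 1.0 toward n = 1.53: a half-wave phase shift.
Net: one phase inversion between the two reflected rays.
With one net inversion, constructive interference in reflection requires 2 n t = (m + ½) λ.
The fourth-smallest nonzero thickness corresponds to m = 3: t = (m + ½) λ / (2 n) = 3.50 × 584 / (2 × 1.0) = 1022 nm.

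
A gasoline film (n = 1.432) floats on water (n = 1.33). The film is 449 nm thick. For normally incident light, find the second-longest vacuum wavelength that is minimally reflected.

643 nm

Top surface (1.0 → 1.432): reflection off a higher-index medium gives a half-wave phase shift.
Ray reflecting at the bottom interface goes from n = 1.432 toward n = 1.33: no phase shift.
Net: one phase inversion between the two reflected rays.
So the condition for destructive reflection is 2 n t = m λ.
λ = 2 n t / m. The second-longest wavelength is m = 2: λ = 2 × 1.432 × 449 / 2.00 = 643 nm.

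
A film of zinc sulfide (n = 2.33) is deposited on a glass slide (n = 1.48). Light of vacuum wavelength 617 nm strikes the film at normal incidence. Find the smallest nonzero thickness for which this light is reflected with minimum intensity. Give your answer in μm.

0.132 μm

Top surface (1.0 → 2.33): reflection off a higher-index medium gives a half-wave phase shift.
Ray reflecting at the bottom interface goes from n = 2.33 toward n = 1.48: no phase shift.
Exactly one π shift → a net half-wave offset.
So the condition for destructive reflection is 2 n t = m λ.
The smallest nonzero thickness corresponds to m = 1: t = m λ / (2 n) = 1.00 × 617 / (2 × 2.33) = 132 nm.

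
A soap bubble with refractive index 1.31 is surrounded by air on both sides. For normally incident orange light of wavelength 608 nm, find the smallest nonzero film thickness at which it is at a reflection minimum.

232 nm

At the upper boundary (n = 1.0 to n = 1.31) the reflected ray undergoes a half-wave phase shift.
Bottom surface (1.31 → 1.0): reflection off a lower-index medium gives no phase shift.
The two reflections differ by half a wavelength.
For dark reflection here: 2 n t = m λ.
Minimum nonzero at m = 1: t = λ / (2 n) = 608 / (2 × 1.31) = 232 nm.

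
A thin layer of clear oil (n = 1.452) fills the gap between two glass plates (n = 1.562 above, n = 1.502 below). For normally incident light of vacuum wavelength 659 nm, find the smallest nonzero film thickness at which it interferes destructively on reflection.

At the upper boundary (n = 1.562 to n = 1.452) the reflected ray undergoes no phase shift.
Ray reflecting at the bottom interface goes from n = 1.452 toward n = 1.502: a half-wave phase shift.
Exactly one π shift → a net half-wave offset.
For weak reflection here: 2 n t = m λ.
Minimum nonzero at m = 1: t = λ / (2 n) = 659 / (2 × 1.452) = 227 nm.

227 nm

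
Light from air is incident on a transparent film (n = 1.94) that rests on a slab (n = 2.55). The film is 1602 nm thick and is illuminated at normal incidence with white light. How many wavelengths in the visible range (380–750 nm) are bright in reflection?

8

Top surface (1.0 → 1.94): reflection off a higher-index medium gives a half-wave phase shift.
Bottom surface (1.94 → 2.55): reflection off a higher-index medium gives a half-wave phase shift.
Net: no relative phase inversion (both shifts match).
With no net inversion, constructive interference in reflection requires 2 n t = m λ.
λ = 2 n t / m = 6216 / m nm.
m=8: 777 nm (IR); m=9: 691 nm (visible); m=10: 622 nm (visible); m=11: 565 nm (visible); m=12: 518 nm (visible); m=13: 478 nm (visible); m=14: 444 nm (visible); m=15: 414 nm (visible); m=16: 388 nm (visible); m=17: 366 nm (UV).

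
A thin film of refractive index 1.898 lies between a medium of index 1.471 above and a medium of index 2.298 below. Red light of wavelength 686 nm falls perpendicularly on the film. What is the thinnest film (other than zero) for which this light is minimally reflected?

90.4 nm

At the upper boundary (n = 1.471 to n = 1.898) the reflected ray undergoes a half-wave phase shift.
At the lower boundary (n = 1.898 to n = 2.298) the reflected ray undergoes a half-wave phase shift.
Net: no relative phase inversion (both shifts match).
So the condition for destructive reflection is 2 n t = (m + ½) λ.
Minimum at m = 0: t = λ / (4 n) = 686 / (4 × 1.898) = 90.4 nm.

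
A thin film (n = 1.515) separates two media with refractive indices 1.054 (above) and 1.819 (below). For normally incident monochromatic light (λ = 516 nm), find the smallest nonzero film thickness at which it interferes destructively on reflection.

Top surface (1.054 → 1.515): reflection off a higher-index medium gives a half-wave phase shift.
At the lower boundary (n = 1.515 to n = 1.819) the reflected ray undergoes a half-wave phase shift.
Zero or two π shifts → no net half-wave offset.
With no net inversion, destructive interference in reflection requires 2 n t = (m + ½) λ.
Minimum at m = 0: t = λ / (4 n) = 516 / (4 × 1.515) = 85.1 nm.

85.1 nm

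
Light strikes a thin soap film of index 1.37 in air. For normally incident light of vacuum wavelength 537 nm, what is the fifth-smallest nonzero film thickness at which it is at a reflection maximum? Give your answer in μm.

Ray reflecting at the top interface goes from n = 1.0 toward n = 1.37: a half-wave phase shift.
Bottom surface (1.37 → 1.0): reflection off a lower-index medium gives no phase shift.
The two reflections differ by half a wavelength.
For strong reflection here: 2 n t = (m + ½) λ.
The fifth-smallest nonzero thickness corresponds to m = 4: t = (m + ½) λ / (2 n) = 4.50 × 537 / (2 × 1.37) = 882 nm.

0.882 μm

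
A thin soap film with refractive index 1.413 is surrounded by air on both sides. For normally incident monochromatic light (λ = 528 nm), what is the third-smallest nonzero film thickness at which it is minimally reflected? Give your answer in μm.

0.561 μm

At the upper boundary (n = 1.0 to n = 1.413) the reflected ray undergoes a half-wave phase shift.
At the lower boundary (n = 1.413 to n = 1.0) the reflected ray undergoes no phase shift.
Exactly one π shift → a net half-wave offset.
So the condition for destructive reflection is 2 n t = m λ.
The third-smallest nonzero thickness corresponds to m = 3: t = m λ / (2 n) = 3.00 × 528 / (2 × 1.413) = 561 nm.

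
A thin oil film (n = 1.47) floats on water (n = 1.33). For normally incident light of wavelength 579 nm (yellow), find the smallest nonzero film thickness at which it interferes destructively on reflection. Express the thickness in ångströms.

Ray reflecting at the top interface goes from n = 1.0 toward n = 1.47: a half-wave phase shift.
At the lower boundary (n = 1.47 to n = 1.33) the reflected ray undergoes no phase shift.
Exactly one π shift → a net half-wave offset.
With one net inversion, destructive interference in reflection requires 2 n t = m λ.
Minimum nonzero at m = 1: t = λ / (2 n) = 579 / (2 × 1.47) = 197 nm.

1969 Å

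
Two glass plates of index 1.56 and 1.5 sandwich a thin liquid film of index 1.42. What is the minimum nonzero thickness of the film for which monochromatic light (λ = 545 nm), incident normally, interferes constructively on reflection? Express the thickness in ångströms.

Ray reflecting at the top interface goes from n = 1.56 toward n = 1.42: no phase shift.
Bottom surface (1.42 → 1.5): reflection off a higher-index medium gives a half-wave phase shift.
Exactly one π shift → a net half-wave offset.
So the condition for constructive reflection is 2 n t = (m + ½) λ.
Minimum at m = 0: t = λ / (4 n) = 545 / (4 × 1.42) = 96.0 nm.

960 Å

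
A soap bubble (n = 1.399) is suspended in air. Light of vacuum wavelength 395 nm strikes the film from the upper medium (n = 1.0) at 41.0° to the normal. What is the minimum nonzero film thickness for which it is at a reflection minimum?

Top surface (1.0 → 1.399): reflection off a higher-index medium gives a half-wave phase shift.
Bottom surface (1.399 → 1.0): reflection off a lower-index medium gives no phase shift.
Exactly one π shift → a net half-wave offset.
So the condition for destructive reflection is 2 n t cos θ_r = m λ.
Snell's law: 1.0 sin 41.0° = 1.399 sin θ_r → sin θ_r = 0.469, cos θ_r = 0.883.
Minimum nonzero at m = 1: t = λ / (2 n cos θ_r) = 395 / (2 × 1.399 × 0.883) = 160 nm.

160 nm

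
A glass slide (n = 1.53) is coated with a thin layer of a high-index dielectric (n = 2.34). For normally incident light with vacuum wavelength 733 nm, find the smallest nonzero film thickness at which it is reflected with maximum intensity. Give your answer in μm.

0.0783 μm

Top surface (1.0 → 2.34): reflection off a higher-index medium gives a half-wave phase shift.
Bottom surface (2.34 → 1.53): reflection off a lower-index medium gives no phase shift.
Exactly one π shift → a net half-wave offset.
With one net inversion, constructive interference in reflection requires 2 n t = (m + ½) λ.
Minimum at m = 0: t = λ / (4 n) = 733 / (4 × 2.34) = 78.3 nm.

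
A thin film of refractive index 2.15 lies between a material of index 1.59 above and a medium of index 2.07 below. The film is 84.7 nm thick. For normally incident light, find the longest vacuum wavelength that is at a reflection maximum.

728 nm

Ray reflecting at the top interface goes from n = 1.59 toward n = 2.15: a half-wave phase shift.
Ray reflecting at the bottom interface goes from n = 2.15 toward n = 2.07: no phase shift.
The two reflections differ by half a wavelength.
For bright reflection here: 2 n t = (m + ½) λ.
λ = 2 n t / (m + ½). The longest wavelength is m = 0: λ = 2 × 2.15 × 84.7 / 0.500 = 728 nm.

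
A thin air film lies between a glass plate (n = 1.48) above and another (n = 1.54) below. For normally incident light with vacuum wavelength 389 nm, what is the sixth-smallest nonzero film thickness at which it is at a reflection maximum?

1070 nm

Top surface (1.48 → 1.0): reflection off a lower-index medium gives no phase shift.
Bottom surface (1.0 → 1.54): reflection off a higher-index medium gives a half-wave phase shift.
Exactly one π shift → a net half-wave offset.
With one net inversion, constructive interference in reflection requires 2 n t = (m + ½) λ.
The sixth-smallest nonzero thickness corresponds to m = 5: t = (m + ½) λ / (2 n) = 5.50 × 389 / (2 × 1.0) = 1070 nm.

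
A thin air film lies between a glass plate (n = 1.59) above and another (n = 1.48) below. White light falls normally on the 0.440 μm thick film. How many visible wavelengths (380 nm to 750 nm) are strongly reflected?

1

Top surface (1.59 → 1.0): reflection off a lower-index medium gives no phase shift.
Bottom surface (1.0 → 1.48): reflection off a higher-index medium gives a half-wave phase shift.
Net: one phase inversion between the two reflected rays.
With one net inversion, constructive interference in reflection requires 2 n t = (m + ½) λ.
λ = 2 n t / (m + ½) = 880 / (m + ½) nm.
m=0: 1760 nm (IR); m=1: 587 nm (visible); m=2: 352 nm (UV).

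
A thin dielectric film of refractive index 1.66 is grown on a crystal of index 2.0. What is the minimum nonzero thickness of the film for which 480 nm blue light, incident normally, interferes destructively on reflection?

Top surface (1.0 → 1.66): reflection off a higher-index medium gives a half-wave phase shift.
Ray reflecting at the bottom interface goes from n = 1.66 toward n = 2.0: a half-wave phase shift.
The two reflections carry the same phase change, so no net offset.
With no net inversion, destructive interference in reflection requires 2 n t = (m + ½) λ.
Minimum at m = 0: t = λ / (4 n) = 480 / (4 × 1.66) = 72.3 nm.

72.3 nm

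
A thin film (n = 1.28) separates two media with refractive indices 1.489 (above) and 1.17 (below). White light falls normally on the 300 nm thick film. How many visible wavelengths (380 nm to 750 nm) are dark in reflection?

1

Ray reflecting at the top interface goes from n = 1.489 toward n = 1.28: no phase shift.
Ray reflecting at the bottom interface goes from n = 1.28 toward n = 1.17: no phase shift.
The two reflections carry the same phase change, so no net offset.
For dark reflection here: 2 n t = (m + ½) λ.
λ = 2 n t / (m + ½) = 768 / (m + ½) nm.
m=0: 1536 nm (IR); m=1: 512 nm (visible); m=2: 307 nm (UV).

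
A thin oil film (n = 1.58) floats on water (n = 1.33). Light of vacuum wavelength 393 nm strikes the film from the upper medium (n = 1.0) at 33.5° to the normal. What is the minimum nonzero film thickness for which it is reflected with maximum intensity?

At the upper boundary (n = 1.0 to n = 1.58) the reflected ray undergoes a half-wave phase shift.
At the lower boundary (n = 1.58 to n = 1.33) the reflected ray undergoes no phase shift.
Net: one phase inversion between the two reflected rays.
For bright reflection here: 2 n t cos θ_r = (m + ½) λ.
Snell's law: 1.0 sin 33.5° = 1.58 sin θ_r → sin θ_r = 0.349, cos θ_r = 0.937.
Minimum at m = 0: t = λ / (4 n cos θ_r) = 393 / (4 × 1.58 × 0.937) = 66.4 nm.

66.4 nm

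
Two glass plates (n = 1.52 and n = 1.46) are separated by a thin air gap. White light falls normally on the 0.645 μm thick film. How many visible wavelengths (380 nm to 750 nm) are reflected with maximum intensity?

Ray reflecting at the top interface goes from n = 1.52 toward n = 1.0: no phase shift.
At the lower boundary (n = 1.0 to n = 1.46) the reflected ray undergoes a half-wave phase shift.
Exactly one π shift → a net half-wave offset.
With one net inversion, constructive interference in reflection requires 2 n t = (m + ½) λ.
λ = 2 n t / (m + ½) = 1290 / (m + ½) nm.
m=1: 860 nm (IR); m=2: 516 nm (visible); m=3: 369 nm (UV).

1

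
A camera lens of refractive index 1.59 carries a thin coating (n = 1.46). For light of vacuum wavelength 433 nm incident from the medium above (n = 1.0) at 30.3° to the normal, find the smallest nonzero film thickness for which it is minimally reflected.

Top surface (1.0 → 1.46): reflection off a higher-index medium gives a half-wave phase shift.
Ray reflecting at the bottom interface goes from n = 1.46 toward n = 1.59: a half-wave phase shift.
Net: no relative phase inversion (both shifts match).
With no net inversion, destructive interference in reflection requires 2 n t cos θ_r = (m + ½) λ.
Snell's law: 1.0 sin 30.3° = 1.46 sin θ_r → sin θ_r = 0.346, cos θ_r = 0.938.
Minimum at m = 0: t = λ / (4 n cos θ_r) = 433 / (4 × 1.46 × 0.938) = 79.0 nm.

79.0 nm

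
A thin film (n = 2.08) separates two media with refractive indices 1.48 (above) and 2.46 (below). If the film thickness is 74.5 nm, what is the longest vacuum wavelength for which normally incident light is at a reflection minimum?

At the upper boundary (n = 1.48 to n = 2.08) the reflected ray undergoes a half-wave phase shift.
Ray reflecting at the bottom interface goes from n = 2.08 toward n = 2.46: a half-wave phase shift.
Net: no relative phase inversion (both shifts match).
With no net inversion, destructive interference in reflection requires 2 n t = (m + ½) λ.
λ = 2 n t / (m + ½). The longest wavelength is m = 0: λ = 2 × 2.08 × 74.5 / 0.500 = 620 nm.

620 nm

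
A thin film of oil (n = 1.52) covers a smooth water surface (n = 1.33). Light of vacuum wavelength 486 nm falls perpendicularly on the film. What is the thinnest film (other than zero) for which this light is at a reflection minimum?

Top surface (1.0 → 1.52): reflection off a higher-index medium gives a half-wave phase shift.
Bottom surface (1.52 → 1.33): reflection off a lower-index medium gives no phase shift.
Net: one phase inversion between the two reflected rays.
For dark reflection here: 2 n t = m λ.
Minimum nonzero at m = 1: t = λ / (2 n) = 486 / (2 × 1.52) = 160 nm.

160 nm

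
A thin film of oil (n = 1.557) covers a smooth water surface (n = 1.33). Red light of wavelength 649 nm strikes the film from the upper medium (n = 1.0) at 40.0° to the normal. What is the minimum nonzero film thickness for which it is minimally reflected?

At the upper boundary (n = 1.0 to n = 1.557) the reflected ray undergoes a half-wave phase shift.
Ray reflecting at the bottom interface goes from n = 1.557 toward n = 1.33: no phase shift.
Exactly one π shift → a net half-wave offset.
For weak reflection here: 2 n t cos θ_r = m λ.
Snell's law: 1.0 sin 40.0° = 1.557 sin θ_r → sin θ_r = 0.413, cos θ_r = 0.911.
Minimum nonzero at m = 1: t = λ / (2 n cos θ_r) = 649 / (2 × 1.557 × 0.911) = 229 nm.

229 nm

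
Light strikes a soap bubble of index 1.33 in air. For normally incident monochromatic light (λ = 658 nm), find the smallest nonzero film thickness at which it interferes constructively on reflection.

At the upper boundary (n = 1.0 to n = 1.33) the reflected ray undergoes a half-wave phase shift.
Bottom surface (1.33 → 1.0): reflection off a lower-index medium gives no phase shift.
Net: one phase inversion between the two reflected rays.
For maximum reflection here: 2 n t = (m + ½) λ.
Minimum at m = 0: t = λ / (4 n) = 658 / (4 × 1.33) = 124 nm.

124 nm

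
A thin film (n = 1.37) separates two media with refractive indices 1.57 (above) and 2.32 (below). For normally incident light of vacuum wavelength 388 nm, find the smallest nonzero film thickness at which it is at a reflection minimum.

142 nm

Ray reflecting at the top interface goes from n = 1.57 toward n = 1.37: no phase shift.
Bottom surface (1.37 → 2.32): reflection off a higher-index medium gives a half-wave phase shift.
The two reflections differ by half a wavelength.
So the condition for destructive reflection is 2 n t = m λ.
Minimum nonzero at m = 1: t = λ / (2 n) = 388 / (2 × 1.37) = 142 nm.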